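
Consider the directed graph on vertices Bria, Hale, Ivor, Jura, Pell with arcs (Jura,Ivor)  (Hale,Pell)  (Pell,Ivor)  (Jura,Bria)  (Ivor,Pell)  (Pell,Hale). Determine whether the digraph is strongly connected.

No

There is no directed path from Hale to Jura, so the graph is not strongly connected.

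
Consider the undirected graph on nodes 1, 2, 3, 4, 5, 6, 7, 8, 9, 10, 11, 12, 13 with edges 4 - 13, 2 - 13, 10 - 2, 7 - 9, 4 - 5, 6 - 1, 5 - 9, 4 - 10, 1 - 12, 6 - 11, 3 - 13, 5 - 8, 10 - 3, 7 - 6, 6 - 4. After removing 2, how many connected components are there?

With 2 gone, the remaining components are: {1, 3, 4, 5, 6, 7, 8, 9, 10, 11, 12, 13}.
That is 1 component.

1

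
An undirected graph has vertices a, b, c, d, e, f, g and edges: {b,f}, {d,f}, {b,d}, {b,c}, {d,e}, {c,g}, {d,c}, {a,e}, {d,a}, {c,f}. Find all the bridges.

The edges on the cycle d-a-e-d are not bridges since each lies on that cycle.
But removing g—c disconnects g from c — this is a bridge.

c-g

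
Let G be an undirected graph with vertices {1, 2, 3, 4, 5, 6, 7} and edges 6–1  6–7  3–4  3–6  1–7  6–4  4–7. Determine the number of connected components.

3

5 is isolated — a component by itself.
2 is isolated — a component by itself.
Starting from 1 we can reach 1, 3, 4, 6, 7. That is one component of size 5.
Total: 3 components.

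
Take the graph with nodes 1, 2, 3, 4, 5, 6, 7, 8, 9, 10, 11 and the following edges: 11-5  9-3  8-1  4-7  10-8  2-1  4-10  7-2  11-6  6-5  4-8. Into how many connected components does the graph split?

Starting from 3 we can reach 3, 9. That is one component of size 2.
Starting from 5 we can reach 5, 6, 11. That is one component of size 3.
Starting from 1 we can reach 1, 2, 4, 7, 8, 10. That is one component of size 6.
Total: 3 components.

3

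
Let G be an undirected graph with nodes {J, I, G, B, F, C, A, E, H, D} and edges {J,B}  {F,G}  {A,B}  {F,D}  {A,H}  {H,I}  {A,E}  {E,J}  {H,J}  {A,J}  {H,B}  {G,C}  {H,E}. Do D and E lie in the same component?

No

The component containing D is {C, D, F, G}, and E is not in it.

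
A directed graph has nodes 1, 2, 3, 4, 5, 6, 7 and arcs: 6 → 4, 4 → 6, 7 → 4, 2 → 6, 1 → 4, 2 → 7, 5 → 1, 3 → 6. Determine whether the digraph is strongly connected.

There is no directed path from 6 to 5, so the graph is not strongly connected.

No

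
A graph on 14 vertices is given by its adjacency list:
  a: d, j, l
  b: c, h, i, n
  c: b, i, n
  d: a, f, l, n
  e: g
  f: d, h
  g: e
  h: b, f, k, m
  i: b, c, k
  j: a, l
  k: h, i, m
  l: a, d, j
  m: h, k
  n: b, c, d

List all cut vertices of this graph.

Removing d increases the component count from 2 to 3, so d is a cut vertex.
By contrast removing m leaves 2 components; it is not a cut vertex. No other vertex is a cut vertex either.

d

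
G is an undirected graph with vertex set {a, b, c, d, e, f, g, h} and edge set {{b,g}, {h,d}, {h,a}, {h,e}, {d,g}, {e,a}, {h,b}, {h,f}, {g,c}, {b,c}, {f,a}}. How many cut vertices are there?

Removing h increases the component count from 1 to 2, so h is a cut vertex.
By contrast removing g leaves 1 component; it is not a cut vertex. No other vertex is a cut vertex either.

1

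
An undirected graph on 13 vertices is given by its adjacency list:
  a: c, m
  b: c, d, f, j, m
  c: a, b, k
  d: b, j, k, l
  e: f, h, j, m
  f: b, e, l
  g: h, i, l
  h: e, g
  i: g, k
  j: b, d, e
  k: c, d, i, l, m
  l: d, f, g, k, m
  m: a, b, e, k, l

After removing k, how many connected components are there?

With k gone, the remaining components are: {a, b, c, d, e, f, g, h, i, j, l, m}.
That is 1 component.

1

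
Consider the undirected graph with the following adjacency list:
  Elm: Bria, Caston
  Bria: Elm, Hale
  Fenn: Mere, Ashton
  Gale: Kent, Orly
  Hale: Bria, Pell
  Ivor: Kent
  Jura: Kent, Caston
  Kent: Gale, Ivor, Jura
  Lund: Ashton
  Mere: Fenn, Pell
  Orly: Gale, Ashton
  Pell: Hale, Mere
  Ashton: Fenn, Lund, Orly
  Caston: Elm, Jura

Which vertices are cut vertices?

Kent, Ashton

Removing Kent increases the component count from 1 to 2, so Kent is a cut vertex.
Removing Ashton increases the component count from 1 to 2, so Ashton is a cut vertex.
By contrast removing Elm leaves 1 component; it is not a cut vertex. No other vertex is a cut vertex either.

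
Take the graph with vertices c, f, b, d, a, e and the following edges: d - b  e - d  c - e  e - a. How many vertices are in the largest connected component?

f is isolated — a component by itself.
Starting from a we can reach a, b, c, d, e. That is one component of size 5.
The largest has 5 vertices.

5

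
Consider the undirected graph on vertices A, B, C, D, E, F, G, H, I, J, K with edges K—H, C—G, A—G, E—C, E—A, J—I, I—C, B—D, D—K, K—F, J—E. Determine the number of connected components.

Starting from B we can reach B, D, F, H, K. That is one component of size 5.
Starting from A we can reach A, C, E, G, I, J. That is one component of size 6.
Total: 2 components.

2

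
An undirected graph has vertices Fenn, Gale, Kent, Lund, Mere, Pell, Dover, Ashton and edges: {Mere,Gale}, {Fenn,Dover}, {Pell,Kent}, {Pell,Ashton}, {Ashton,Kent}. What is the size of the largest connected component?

3

Lund is isolated — a component by itself.
Starting from Gale we can reach Gale, Mere. That is one component of size 2.
Starting from Fenn we can reach Fenn, Dover. That is one component of size 2.
Starting from Kent we can reach Kent, Pell, Ashton. That is one component of size 3.
The largest has 3 vertices.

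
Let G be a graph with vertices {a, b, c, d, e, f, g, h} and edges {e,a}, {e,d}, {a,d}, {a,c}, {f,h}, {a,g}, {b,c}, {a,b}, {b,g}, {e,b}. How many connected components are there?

Starting from f we can reach f, h. That is one component of size 2.
Starting from a we can reach a, b, c, d, e, g. That is one component of size 6.
Total: 2 components.

2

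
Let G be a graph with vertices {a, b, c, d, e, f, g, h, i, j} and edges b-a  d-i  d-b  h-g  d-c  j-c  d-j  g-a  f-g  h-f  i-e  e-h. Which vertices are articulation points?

d

Removing d increases the component count from 1 to 2, so d is a cut vertex.
By contrast removing h leaves 1 component; it is not a cut vertex. No other vertex is a cut vertex either.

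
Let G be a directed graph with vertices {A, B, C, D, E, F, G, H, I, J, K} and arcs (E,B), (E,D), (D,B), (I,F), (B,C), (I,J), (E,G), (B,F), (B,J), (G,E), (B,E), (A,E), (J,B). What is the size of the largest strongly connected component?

5

{B, D, E, G, J} are all mutually reachable — one SCC of size 5.
{C} is an SCC by itself.
{H} is an SCC by itself.
{I} is an SCC by itself.
{A} is an SCC by itself.
(and 2 more singleton SCCs)
The largest has 5 vertices.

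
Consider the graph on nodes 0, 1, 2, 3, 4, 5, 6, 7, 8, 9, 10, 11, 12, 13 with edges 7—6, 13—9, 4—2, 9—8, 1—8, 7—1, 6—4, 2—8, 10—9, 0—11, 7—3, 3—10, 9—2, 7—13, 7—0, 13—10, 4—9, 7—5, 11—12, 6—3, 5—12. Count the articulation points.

Removing 7 increases the component count from 1 to 2, so 7 is a cut vertex.
By contrast removing 5 leaves 1 component; it is not a cut vertex. No other vertex is a cut vertex either.

1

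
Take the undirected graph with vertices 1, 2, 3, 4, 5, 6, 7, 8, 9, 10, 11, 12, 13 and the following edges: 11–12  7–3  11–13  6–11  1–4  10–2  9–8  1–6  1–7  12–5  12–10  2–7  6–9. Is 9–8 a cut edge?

Yes

Removing 9–8 leaves no path between 9 and 8: the component count goes from 1 to 2. So it is a bridge.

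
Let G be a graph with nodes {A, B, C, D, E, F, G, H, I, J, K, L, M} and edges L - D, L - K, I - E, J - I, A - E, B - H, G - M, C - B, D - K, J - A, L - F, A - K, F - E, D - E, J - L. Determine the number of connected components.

3

Starting from G we can reach G, M. That is one component of size 2.
Starting from B we can reach B, C, H. That is one component of size 3.
Starting from A we can reach A, D, E, F, I, J, K, L. That is one component of size 8.
Total: 3 components.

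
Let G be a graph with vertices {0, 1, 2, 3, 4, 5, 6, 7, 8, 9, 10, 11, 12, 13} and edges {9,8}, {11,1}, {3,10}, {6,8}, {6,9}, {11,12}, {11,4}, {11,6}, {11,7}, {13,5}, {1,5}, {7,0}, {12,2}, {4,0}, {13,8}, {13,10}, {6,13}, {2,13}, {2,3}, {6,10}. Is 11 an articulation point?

Deleting 11 raises the number of components from 1 to 2, so 11 is a cut vertex.

Yes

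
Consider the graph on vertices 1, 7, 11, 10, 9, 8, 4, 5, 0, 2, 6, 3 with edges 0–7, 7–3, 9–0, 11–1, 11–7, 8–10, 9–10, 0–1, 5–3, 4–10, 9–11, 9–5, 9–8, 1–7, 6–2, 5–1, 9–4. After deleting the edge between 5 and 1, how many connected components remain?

2

5 and 1 are still connected via 5-9-0-1, so the component count stays at 2.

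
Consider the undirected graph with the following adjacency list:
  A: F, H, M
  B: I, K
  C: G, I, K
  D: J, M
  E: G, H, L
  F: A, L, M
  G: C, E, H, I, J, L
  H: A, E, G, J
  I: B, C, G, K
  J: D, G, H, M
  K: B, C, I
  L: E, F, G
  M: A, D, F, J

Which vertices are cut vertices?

G

Removing G increases the component count from 1 to 2, so G is a cut vertex.
By contrast removing H leaves 1 component; it is not a cut vertex. No other vertex is a cut vertex either.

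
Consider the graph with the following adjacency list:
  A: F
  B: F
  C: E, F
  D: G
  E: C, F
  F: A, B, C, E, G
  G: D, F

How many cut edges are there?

4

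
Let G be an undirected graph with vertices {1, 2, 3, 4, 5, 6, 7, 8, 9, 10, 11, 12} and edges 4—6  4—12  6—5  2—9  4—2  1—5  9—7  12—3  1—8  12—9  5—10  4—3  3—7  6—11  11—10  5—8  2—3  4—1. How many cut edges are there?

The edges on the cycle 6-11-10-5-6 are not bridges since each lies on that cycle.
Every edge lies on some cycle, so there are no bridges.

0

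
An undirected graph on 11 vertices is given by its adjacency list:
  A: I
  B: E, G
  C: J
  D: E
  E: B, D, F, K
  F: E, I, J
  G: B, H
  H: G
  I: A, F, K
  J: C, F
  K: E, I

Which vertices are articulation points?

B, E, F, G, I, J

Removing B increases the component count from 1 to 2, so B is a cut vertex.
Removing E increases the component count from 1 to 3, so E is a cut vertex.
Removing F increases the component count from 1 to 2, so F is a cut vertex.
Likewise G, I, J are cut vertices.
By contrast removing D leaves 1 component; it is not a cut vertex. No other vertex is a cut vertex either.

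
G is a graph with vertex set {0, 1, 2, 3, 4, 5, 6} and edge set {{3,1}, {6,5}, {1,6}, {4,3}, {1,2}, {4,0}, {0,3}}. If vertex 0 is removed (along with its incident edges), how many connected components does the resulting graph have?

1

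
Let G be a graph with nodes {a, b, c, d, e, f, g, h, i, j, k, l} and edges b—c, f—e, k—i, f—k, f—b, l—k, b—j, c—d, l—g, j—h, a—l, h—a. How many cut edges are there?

5

The edges on the cycle f-b-j-h-a-l-k-f are not bridges since each lies on that cycle.
But removing f—e disconnects f from e; removing c—d disconnects c from d; removing c—b disconnects c from b; removing i—k disconnects i from k — these are bridges.
In total 5 edges are bridges.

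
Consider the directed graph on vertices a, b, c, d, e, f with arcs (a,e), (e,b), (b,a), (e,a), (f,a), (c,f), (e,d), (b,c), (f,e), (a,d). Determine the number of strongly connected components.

{a, b, c, e, f} are all mutually reachable — one SCC of size 5.
{d} is an SCC by itself.
That gives 2 strongly connected components.

2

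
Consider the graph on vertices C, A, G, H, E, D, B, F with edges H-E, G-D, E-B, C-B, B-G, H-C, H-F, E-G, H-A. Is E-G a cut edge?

No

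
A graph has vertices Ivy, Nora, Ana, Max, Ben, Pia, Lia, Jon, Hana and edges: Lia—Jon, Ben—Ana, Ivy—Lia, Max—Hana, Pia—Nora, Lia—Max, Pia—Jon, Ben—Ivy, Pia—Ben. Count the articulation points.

4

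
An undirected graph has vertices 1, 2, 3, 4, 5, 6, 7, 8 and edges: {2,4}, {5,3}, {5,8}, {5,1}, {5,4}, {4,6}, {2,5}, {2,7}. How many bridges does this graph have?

5

The edges on the cycle 2-5-4-2 are not bridges since each lies on that cycle.
But removing 7-2 disconnects 7 from 2; removing 3-5 disconnects 3 from 5; removing 8-5 disconnects 8 from 5; removing 5-1 disconnects 5 from 1 — these are bridges.
In total 5 edges are bridges.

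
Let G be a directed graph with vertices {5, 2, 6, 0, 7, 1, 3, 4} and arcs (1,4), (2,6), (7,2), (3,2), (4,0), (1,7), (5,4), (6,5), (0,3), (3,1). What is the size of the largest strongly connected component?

8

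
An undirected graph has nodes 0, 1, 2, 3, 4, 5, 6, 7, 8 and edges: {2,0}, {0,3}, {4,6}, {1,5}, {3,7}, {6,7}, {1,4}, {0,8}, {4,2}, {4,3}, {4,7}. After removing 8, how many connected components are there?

With 8 gone, the remaining components are: {0, 1, 2, 3, 4, 5, 6, 7}.
That is 1 component.

1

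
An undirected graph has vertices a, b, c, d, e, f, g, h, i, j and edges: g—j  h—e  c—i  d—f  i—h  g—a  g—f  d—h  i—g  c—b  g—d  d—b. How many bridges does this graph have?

The edges on the cycle c-i-g-d-b-c are not bridges since each lies on that cycle.
But removing e—h disconnects e from h; removing j—g disconnects j from g; removing g—a disconnects g from a — these are bridges.
That makes 3 bridges.

3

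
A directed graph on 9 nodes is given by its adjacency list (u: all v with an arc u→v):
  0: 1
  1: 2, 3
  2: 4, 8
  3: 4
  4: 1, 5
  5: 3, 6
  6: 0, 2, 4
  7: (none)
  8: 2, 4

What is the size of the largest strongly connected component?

8

{0, 1, 2, 3, 4, 5, 6, 8} are all mutually reachable — one SCC of size 8.
{7} is an SCC by itself.
The largest has 8 vertices.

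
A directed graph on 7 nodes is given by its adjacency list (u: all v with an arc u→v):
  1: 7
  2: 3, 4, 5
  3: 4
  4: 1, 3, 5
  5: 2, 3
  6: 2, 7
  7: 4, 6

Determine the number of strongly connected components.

1

{1, 2, 3, 4, 5, 6, 7} are all mutually reachable — one SCC of size 7.
That gives 1 strongly connected component.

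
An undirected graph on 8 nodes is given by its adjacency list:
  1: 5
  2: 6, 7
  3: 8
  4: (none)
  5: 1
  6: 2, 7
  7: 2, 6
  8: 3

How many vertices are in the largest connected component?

4 is isolated — a component by itself.
Starting from 3 we can reach 3, 8. That is one component of size 2.
Starting from 1 we can reach 1, 5. That is one component of size 2.
Starting from 2 we can reach 2, 6, 7. That is one component of size 3.
The largest has 3 vertices.

3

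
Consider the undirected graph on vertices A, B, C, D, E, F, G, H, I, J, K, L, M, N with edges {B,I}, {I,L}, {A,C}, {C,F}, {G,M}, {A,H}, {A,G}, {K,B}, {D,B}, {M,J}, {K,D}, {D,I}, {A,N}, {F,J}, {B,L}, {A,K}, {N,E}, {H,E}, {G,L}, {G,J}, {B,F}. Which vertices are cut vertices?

A

Removing A increases the component count from 1 to 2, so A is a cut vertex.
By contrast removing H leaves 1 component; it is not a cut vertex. No other vertex is a cut vertex either.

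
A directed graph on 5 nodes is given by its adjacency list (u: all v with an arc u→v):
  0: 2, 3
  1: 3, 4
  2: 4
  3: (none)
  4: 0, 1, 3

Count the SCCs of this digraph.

{0, 1, 2, 4} are all mutually reachable — one SCC of size 4.
{3} is an SCC by itself.
That gives 2 strongly connected components.

2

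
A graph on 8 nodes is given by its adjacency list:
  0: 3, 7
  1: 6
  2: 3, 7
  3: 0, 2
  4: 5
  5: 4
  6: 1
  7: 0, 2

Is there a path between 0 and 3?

From 0 we can reach 0, 2, 3, 7, which includes 3.

Yes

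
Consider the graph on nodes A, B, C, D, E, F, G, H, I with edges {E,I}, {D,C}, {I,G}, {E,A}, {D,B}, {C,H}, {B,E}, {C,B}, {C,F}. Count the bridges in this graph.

The edges on the cycle D-C-B-D are not bridges since each lies on that cycle.
But removing C - H disconnects C from H; removing B - E disconnects B from E; removing I - G disconnects I from G; removing E - I disconnects E from I — these are bridges.
In total 6 edges are bridges.

6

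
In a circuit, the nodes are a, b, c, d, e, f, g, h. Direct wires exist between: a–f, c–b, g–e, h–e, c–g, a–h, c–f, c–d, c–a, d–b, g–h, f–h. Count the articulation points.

1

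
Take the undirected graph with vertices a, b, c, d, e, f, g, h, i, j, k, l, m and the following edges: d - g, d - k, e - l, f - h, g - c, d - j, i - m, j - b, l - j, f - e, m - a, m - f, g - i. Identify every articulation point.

d, f, g, j, m

Removing d increases the component count from 1 to 2, so d is a cut vertex.
Removing f increases the component count from 1 to 2, so f is a cut vertex.
Removing g increases the component count from 1 to 2, so g is a cut vertex.
Likewise j, m are cut vertices.
By contrast removing i leaves 1 component; it is not a cut vertex. No other vertex is a cut vertex either.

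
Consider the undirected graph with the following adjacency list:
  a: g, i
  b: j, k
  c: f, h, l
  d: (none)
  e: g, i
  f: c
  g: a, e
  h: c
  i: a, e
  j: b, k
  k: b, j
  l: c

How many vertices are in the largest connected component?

4

d is isolated — a component by itself.
Starting from b we can reach b, j, k. That is one component of size 3.
Starting from c we can reach c, f, h, l. That is one component of size 4.
Starting from a we can reach a, e, g, i. That is one component of size 4.
The largest has 4 vertices.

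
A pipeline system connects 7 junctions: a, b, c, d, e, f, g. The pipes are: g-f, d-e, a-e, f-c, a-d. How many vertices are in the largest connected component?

b is isolated — a component by itself.
Starting from a we can reach a, d, e. That is one component of size 3.
Starting from c we can reach c, f, g. That is one component of size 3.
The largest has 3 vertices.

3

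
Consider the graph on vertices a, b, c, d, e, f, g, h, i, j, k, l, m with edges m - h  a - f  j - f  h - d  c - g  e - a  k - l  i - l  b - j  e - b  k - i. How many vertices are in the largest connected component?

5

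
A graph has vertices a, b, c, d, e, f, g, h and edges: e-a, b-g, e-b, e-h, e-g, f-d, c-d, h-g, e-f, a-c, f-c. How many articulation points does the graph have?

Removing e increases the component count from 1 to 2, so e is a cut vertex.
By contrast removing h leaves 1 component; it is not a cut vertex. No other vertex is a cut vertex either.

1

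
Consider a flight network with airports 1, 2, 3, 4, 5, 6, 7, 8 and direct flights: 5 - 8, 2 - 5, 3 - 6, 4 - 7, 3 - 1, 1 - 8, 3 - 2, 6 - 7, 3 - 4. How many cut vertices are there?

1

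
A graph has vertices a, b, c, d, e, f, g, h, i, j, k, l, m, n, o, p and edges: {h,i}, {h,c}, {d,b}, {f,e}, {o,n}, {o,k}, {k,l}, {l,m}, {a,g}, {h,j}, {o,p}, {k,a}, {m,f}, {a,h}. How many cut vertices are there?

7

Removing a increases the component count from 2 to 4, so a is a cut vertex.
Removing f increases the component count from 2 to 3, so f is a cut vertex.
Removing h increases the component count from 2 to 5, so h is a cut vertex.
Likewise k, l, m, o are cut vertices.
By contrast removing c leaves 2 components; it is not a cut vertex. No other vertex is a cut vertex either.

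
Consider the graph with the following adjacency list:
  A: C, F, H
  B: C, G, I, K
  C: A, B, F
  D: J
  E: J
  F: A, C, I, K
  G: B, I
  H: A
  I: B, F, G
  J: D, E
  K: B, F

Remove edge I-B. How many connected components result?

I and B are still connected via I-G-B, so the component count stays at 2.

2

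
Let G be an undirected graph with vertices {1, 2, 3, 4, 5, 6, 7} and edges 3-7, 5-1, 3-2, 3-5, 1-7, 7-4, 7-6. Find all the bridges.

The edges on the cycle 3-5-1-7-3 are not bridges since each lies on that cycle.
But removing 7-6 disconnects 7 from 6; removing 3-2 disconnects 3 from 2; removing 7-4 disconnects 7 from 4 — these are bridges.

2-3, 4-7, 6-7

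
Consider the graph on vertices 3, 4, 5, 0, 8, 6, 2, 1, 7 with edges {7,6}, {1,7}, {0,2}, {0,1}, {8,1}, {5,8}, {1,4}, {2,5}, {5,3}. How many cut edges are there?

The edges on the cycle 0-2-5-8-1-0 are not bridges since each lies on that cycle.
But removing 1—4 disconnects 1 from 4; removing 3—5 disconnects 3 from 5; removing 1—7 disconnects 1 from 7; removing 7—6 disconnects 7 from 6 — these are bridges.
That makes 4 bridges.

4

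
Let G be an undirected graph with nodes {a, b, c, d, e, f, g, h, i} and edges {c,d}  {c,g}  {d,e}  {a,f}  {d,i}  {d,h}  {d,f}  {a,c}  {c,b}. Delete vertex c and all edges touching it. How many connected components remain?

3

With c gone, the remaining components are: {b}; {g}; {a, d, e, f, h, i}.
That is 3 components.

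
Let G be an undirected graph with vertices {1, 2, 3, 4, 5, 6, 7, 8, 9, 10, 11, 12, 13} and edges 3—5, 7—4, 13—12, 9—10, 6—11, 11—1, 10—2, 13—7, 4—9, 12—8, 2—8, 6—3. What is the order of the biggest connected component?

8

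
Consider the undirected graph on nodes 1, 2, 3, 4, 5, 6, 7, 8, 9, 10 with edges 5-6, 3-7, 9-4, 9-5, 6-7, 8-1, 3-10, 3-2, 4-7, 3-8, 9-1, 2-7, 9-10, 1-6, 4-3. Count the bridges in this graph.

0

The edges on the cycle 9-4-3-8-1-9 are not bridges since each lies on that cycle.
Every edge lies on some cycle, so there are no bridges.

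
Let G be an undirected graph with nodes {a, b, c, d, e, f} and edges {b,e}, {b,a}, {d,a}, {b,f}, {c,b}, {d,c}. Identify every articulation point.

b

Removing b increases the component count from 1 to 3, so b is a cut vertex.
By contrast removing a leaves 1 component; it is not a cut vertex. No other vertex is a cut vertex either.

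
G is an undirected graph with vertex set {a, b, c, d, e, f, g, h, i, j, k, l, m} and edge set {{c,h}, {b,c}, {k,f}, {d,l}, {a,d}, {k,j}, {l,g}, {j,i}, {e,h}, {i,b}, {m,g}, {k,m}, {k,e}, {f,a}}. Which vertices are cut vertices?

k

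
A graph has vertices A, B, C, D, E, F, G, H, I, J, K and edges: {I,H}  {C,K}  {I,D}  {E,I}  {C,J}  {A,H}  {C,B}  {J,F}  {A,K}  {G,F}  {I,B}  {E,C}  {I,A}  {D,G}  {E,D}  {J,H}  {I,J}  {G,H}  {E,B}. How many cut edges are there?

The edges on the cycle E-C-K-A-I-E are not bridges since each lies on that cycle.
Every edge lies on some cycle, so there are no bridges.

0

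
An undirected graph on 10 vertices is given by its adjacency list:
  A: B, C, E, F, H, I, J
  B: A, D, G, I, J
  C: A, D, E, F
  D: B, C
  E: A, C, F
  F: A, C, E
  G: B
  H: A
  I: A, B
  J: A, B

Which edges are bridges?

The edges on the cycle F-E-C-F are not bridges since each lies on that cycle.
But removing H-A disconnects H from A; removing B-G disconnects B from G — these are bridges.

A-H, B-G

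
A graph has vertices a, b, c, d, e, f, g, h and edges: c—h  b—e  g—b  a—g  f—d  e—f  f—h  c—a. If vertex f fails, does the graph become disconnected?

Yes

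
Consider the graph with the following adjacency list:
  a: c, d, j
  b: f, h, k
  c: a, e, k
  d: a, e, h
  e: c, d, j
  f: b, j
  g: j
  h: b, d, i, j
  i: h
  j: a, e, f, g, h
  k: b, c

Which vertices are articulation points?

h, j

Removing h increases the component count from 1 to 2, so h is a cut vertex.
Removing j increases the component count from 1 to 2, so j is a cut vertex.
By contrast removing d leaves 1 component; it is not a cut vertex. No other vertex is a cut vertex either.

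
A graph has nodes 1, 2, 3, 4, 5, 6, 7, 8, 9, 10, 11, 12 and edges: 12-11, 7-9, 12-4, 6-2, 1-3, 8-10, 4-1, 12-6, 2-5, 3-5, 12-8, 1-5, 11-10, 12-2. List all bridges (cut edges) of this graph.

7-9

The edges on the cycle 12-11-10-8-12 are not bridges since each lies on that cycle.
But removing 7-9 disconnects 7 from 9 — this is a bridge.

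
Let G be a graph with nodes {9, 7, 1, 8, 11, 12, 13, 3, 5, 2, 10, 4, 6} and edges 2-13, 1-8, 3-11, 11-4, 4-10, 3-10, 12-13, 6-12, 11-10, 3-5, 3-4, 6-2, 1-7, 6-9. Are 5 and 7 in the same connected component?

No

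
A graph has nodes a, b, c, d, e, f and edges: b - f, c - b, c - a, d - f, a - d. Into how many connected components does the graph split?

2

e is isolated — a component by itself.
Starting from a we can reach a, b, c, d, f. That is one component of size 5.
Total: 2 components.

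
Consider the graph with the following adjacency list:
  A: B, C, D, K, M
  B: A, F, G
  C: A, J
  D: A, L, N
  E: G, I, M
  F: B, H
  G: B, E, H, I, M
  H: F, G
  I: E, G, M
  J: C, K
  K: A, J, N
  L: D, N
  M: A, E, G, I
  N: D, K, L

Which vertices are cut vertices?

A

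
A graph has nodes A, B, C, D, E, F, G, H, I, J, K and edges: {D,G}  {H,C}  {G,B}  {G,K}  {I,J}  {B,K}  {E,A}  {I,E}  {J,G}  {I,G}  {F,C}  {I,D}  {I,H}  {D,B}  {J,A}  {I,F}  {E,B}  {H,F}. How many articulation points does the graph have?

1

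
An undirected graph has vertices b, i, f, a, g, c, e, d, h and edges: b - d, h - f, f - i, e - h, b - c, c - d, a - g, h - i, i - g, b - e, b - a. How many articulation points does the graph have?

1

Removing b increases the component count from 1 to 2, so b is a cut vertex.
By contrast removing f leaves 1 component; it is not a cut vertex. No other vertex is a cut vertex either.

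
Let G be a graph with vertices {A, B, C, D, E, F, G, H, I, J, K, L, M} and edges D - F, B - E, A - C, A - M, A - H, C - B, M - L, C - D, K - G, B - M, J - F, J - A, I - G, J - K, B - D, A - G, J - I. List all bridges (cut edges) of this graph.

A-H, B-E, L-M

The edges on the cycle A-C-B-M-A are not bridges since each lies on that cycle.
But removing H - A disconnects H from A; removing B - E disconnects B from E; removing M - L disconnects M from L — these are bridges.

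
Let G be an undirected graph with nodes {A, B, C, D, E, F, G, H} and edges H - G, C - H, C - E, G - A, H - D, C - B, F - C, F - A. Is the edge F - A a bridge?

No

After removing F - A, the path F-C-H-G-A still connects them, so the edge is not a bridge.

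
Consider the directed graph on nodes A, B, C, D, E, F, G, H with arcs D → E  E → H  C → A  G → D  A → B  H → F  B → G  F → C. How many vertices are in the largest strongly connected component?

8

{A, B, C, D, E, F, G, H} are all mutually reachable — one SCC of size 8.
The largest has 8 vertices.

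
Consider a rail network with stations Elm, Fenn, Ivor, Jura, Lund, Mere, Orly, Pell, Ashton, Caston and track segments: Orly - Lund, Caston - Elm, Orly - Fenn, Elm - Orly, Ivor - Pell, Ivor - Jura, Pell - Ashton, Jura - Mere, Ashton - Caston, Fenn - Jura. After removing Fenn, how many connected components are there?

1

With Fenn gone, the remaining components are: {Elm, Ivor, Jura, Lund, Mere, Orly, Pell, Ashton, Caston}.
That is 1 component.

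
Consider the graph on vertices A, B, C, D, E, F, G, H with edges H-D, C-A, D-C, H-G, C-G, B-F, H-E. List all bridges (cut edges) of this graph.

The edges on the cycle H-D-C-G-H are not bridges since each lies on that cycle.
But removing B-F disconnects B from F; removing C-A disconnects C from A; removing H-E disconnects H from E — these are bridges.

A-C, B-F, E-H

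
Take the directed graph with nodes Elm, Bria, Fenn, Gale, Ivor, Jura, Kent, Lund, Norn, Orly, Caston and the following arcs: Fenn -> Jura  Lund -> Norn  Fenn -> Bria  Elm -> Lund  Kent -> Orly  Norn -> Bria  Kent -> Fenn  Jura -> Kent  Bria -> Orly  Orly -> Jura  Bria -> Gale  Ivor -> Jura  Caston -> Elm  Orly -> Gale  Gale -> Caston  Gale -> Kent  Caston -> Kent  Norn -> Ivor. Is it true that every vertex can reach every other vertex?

From Norn we can reach every vertex (Elm, Bria, Fenn, Gale, Ivor, Jura, Kent, Lund, Norn, Orly, Caston), and every vertex can reach Norn (Elm, Bria, Fenn, Gale, Ivor, Jura, Kent, Lund, Norn, Orly, Caston). So the whole graph is one strongly connected component.

Yes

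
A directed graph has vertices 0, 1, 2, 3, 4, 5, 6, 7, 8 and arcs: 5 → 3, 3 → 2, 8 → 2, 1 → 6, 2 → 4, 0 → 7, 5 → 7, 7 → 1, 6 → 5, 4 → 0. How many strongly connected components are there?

2

{0, 1, 2, 3, 4, 5, 6, 7} are all mutually reachable — one SCC of size 8.
{8} is an SCC by itself.
That gives 2 strongly connected components.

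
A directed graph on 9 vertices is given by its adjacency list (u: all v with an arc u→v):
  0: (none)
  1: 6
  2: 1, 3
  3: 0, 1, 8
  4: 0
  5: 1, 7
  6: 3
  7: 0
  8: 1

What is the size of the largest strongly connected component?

{1, 3, 6, 8} are all mutually reachable — one SCC of size 4.
{0} is an SCC by itself.
{7} is an SCC by itself.
{5} is an SCC by itself.
{2} is an SCC by itself.
(and 1 more singleton SCC)
The largest has 4 vertices.

4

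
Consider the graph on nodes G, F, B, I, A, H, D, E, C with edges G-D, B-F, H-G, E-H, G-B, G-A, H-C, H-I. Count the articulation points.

3

Removing B increases the component count from 1 to 2, so B is a cut vertex.
Removing G increases the component count from 1 to 4, so G is a cut vertex.
Removing H increases the component count from 1 to 4, so H is a cut vertex.
By contrast removing I leaves 1 component; it is not a cut vertex. No other vertex is a cut vertex either.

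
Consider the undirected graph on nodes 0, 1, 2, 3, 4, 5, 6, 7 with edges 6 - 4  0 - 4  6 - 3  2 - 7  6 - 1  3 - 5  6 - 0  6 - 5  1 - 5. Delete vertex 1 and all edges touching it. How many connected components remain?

With 1 gone, the remaining components are: {2, 7}; {0, 3, 4, 5, 6}.
That is 2 components.

2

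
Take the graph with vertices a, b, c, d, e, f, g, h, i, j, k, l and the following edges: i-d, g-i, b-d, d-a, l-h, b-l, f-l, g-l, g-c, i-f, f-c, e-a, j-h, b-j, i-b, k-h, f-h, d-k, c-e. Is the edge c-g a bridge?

After removing c-g, the path c-f-i-g still connects them, so the edge is not a bridge.

No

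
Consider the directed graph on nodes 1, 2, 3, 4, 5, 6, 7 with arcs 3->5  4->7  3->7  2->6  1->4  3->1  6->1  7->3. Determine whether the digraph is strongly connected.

No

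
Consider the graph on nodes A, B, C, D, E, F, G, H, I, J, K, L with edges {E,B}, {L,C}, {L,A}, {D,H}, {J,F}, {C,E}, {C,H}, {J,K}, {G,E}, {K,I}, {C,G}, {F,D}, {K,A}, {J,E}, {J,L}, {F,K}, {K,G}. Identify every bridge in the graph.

B-E, I-K

The edges on the cycle J-F-D-H-C-L-J are not bridges since each lies on that cycle.
But removing E-B disconnects E from B; removing I-K disconnects I from K — these are bridges.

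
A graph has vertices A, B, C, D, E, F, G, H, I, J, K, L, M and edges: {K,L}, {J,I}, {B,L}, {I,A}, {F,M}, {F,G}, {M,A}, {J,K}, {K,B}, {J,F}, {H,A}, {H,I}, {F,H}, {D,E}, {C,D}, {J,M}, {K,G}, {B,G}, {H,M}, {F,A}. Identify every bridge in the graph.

The edges on the cycle H-I-A-H are not bridges since each lies on that cycle.
But removing C–D disconnects C from D; removing D–E disconnects D from E — these are bridges.

C-D, D-E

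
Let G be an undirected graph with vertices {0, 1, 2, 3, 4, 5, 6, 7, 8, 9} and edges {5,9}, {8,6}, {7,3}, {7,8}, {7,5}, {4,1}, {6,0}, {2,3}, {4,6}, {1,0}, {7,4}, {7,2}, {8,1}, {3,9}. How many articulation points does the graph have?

1

Removing 7 increases the component count from 1 to 2, so 7 is a cut vertex.
By contrast removing 2 leaves 1 component; it is not a cut vertex. No other vertex is a cut vertex either.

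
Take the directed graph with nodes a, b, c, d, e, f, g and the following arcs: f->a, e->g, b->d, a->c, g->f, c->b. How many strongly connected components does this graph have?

7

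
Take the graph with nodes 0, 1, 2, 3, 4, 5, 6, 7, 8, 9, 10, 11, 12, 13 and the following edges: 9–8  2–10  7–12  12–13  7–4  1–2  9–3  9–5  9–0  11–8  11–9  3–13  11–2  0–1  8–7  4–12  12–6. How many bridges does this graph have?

The edges on the cycle 11-9-3-13-12-7-8-11 are not bridges since each lies on that cycle.
But removing 6–12 disconnects 6 from 12; removing 5–9 disconnects 5 from 9; removing 2–10 disconnects 2 from 10 — these are bridges.
That makes 3 bridges.

3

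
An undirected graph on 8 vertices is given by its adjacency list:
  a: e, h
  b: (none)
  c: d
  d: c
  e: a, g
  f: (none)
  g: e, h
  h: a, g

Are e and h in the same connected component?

Yes

From e we can reach a, e, g, h, which includes h.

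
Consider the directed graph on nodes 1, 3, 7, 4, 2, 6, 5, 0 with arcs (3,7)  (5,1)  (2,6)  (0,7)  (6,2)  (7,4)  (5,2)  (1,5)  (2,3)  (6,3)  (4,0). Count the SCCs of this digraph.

4

{0, 4, 7} are all mutually reachable — one SCC of size 3.
{1, 5} are all mutually reachable — one SCC of size 2.
{2, 6} are all mutually reachable — one SCC of size 2.
{3} is an SCC by itself.
That gives 4 strongly connected components.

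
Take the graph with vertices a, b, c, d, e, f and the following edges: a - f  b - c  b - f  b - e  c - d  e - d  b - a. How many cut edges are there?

The edges on the cycle b-a-f-b are not bridges since each lies on that cycle.
Every edge lies on some cycle, so there are no bridges.

0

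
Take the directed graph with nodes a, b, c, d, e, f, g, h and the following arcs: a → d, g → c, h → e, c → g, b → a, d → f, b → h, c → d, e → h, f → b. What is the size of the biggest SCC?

{a, b, d, f} are all mutually reachable — one SCC of size 4.
{e, h} are all mutually reachable — one SCC of size 2.
{c, g} are all mutually reachable — one SCC of size 2.
The largest has 4 vertices.

4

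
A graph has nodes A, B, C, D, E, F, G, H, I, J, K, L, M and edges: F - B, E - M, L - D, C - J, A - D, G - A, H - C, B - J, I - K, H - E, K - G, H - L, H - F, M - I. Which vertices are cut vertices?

H

Removing H increases the component count from 1 to 2, so H is a cut vertex.
By contrast removing C leaves 1 component; it is not a cut vertex. No other vertex is a cut vertex either.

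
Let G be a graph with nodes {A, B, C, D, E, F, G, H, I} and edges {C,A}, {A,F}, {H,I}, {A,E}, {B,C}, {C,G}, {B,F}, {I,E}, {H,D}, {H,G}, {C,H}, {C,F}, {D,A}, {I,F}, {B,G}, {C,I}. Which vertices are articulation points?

Removing D, for instance, still leaves 1 component. No single vertex removal increases the component count — the graph has no articulation points.

none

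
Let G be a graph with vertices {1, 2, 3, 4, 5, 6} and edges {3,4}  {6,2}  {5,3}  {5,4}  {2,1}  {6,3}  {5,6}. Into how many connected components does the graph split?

1

Starting from 1 we can reach 1, 2, 3, 4, 5, 6. That is one component of size 6.
Total: 1 component.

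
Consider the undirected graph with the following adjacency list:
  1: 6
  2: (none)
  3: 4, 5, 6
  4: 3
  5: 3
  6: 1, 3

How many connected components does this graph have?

2

2 is isolated — a component by itself.
Starting from 1 we can reach 1, 3, 4, 5, 6. That is one component of size 5.
Total: 2 components.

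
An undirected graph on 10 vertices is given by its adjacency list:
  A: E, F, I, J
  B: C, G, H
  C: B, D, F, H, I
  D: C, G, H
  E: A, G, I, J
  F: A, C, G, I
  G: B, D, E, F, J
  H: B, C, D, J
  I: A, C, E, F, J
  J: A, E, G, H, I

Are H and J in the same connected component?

Yes

From H we can reach A, B, C, D, E, F, G, H, I, J, which includes J.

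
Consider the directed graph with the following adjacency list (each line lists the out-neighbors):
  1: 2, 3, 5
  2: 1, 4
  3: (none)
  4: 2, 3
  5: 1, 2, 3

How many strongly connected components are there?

{1, 2, 4, 5} are all mutually reachable — one SCC of size 4.
{3} is an SCC by itself.
That gives 2 strongly connected components.

2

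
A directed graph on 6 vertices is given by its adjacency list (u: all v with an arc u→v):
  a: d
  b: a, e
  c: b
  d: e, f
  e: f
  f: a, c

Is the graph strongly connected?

From a we can reach every vertex (a, b, c, d, e, f), and every vertex can reach a (a, b, c, d, e, f). So the whole graph is one strongly connected component.

Yes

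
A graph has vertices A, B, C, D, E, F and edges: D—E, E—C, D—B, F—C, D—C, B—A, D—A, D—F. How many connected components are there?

Starting from A we can reach A, B, C, D, E, F. That is one component of size 6.
Total: 1 component.

1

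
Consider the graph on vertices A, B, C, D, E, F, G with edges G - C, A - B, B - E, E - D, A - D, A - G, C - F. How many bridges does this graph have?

3

The edges on the cycle A-B-E-D-A are not bridges since each lies on that cycle.
But removing G - C disconnects G from C; removing A - G disconnects A from G; removing F - C disconnects F from C — these are bridges.
That makes 3 bridges.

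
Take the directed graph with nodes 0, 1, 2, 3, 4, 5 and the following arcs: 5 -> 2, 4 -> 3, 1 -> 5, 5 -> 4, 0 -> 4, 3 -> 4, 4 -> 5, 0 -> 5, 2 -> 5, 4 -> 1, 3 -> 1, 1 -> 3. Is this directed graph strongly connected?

There is no directed path from 4 to 0, so the graph is not strongly connected.

No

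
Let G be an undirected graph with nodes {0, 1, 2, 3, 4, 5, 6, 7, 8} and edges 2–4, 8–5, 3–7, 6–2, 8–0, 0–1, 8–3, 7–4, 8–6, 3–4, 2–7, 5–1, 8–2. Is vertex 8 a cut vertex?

Yes

Deleting 8 raises the number of components from 1 to 2, so 8 is a cut vertex.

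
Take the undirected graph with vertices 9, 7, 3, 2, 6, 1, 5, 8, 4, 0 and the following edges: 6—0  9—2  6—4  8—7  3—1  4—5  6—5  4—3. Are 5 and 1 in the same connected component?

Yes

From 5 we can reach 0, 1, 3, 4, 5, 6, which includes 1.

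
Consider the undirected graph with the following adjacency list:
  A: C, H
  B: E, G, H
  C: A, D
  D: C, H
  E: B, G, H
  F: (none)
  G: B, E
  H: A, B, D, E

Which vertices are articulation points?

Removing H increases the component count from 2 to 3, so H is a cut vertex.
By contrast removing G leaves 2 components; it is not a cut vertex. No other vertex is a cut vertex either.

H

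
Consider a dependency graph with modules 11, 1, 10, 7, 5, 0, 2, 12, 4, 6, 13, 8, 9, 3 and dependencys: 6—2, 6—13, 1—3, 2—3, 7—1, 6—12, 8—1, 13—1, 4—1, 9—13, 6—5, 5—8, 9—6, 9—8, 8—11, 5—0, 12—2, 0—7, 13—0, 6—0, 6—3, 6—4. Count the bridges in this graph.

The edges on the cycle 9-6-4-1-7-0-13-9 are not bridges since each lies on that cycle.
But removing 8—11 disconnects 8 from 11 — this is a bridge.

1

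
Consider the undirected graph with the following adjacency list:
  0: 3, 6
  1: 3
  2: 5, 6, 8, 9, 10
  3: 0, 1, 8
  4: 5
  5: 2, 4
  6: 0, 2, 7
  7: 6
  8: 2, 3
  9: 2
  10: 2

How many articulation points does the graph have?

4

Removing 2 increases the component count from 1 to 4, so 2 is a cut vertex.
Removing 3 increases the component count from 1 to 2, so 3 is a cut vertex.
Removing 5 increases the component count from 1 to 2, so 5 is a cut vertex.
Likewise 6 is a cut vertex.
By contrast removing 0 leaves 1 component; it is not a cut vertex. No other vertex is a cut vertex either.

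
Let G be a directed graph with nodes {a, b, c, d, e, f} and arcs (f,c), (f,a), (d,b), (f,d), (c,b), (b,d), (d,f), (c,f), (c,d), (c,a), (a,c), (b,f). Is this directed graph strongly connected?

There is no directed path from b to e, so the graph is not strongly connected.

No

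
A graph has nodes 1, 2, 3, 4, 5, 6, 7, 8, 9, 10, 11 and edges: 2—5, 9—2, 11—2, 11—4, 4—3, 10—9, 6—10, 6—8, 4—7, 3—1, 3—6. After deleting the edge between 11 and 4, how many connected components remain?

11 and 4 are still connected via 11-2-9-10-6-3-4, so the component count stays at 1.

1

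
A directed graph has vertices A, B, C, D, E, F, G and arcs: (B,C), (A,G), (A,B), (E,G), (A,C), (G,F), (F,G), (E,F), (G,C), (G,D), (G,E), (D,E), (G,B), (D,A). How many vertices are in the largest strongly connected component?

{A, D, E, F, G} are all mutually reachable — one SCC of size 5.
{C} is an SCC by itself.
{B} is an SCC by itself.
The largest has 5 vertices.

5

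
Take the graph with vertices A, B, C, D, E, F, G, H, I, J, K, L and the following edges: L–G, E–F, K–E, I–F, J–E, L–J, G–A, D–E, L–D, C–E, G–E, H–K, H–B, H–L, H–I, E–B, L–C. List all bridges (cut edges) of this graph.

The edges on the cycle L-G-E-D-L are not bridges since each lies on that cycle.
But removing G–A disconnects G from A — this is a bridge.

A-G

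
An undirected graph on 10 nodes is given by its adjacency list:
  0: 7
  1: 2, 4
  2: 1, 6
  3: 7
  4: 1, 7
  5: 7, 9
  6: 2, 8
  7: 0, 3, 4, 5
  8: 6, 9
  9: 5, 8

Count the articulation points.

1

Removing 7 increases the component count from 1 to 3, so 7 is a cut vertex.
By contrast removing 1 leaves 1 component; it is not a cut vertex. No other vertex is a cut vertex either.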